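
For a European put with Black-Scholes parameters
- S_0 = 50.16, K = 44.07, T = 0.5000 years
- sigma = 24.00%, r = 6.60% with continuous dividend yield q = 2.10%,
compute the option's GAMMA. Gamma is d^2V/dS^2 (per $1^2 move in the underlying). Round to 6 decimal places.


Answer: Gamma = 0.028687

Derivation:
d1 = 0.9801597032; d2 = 0.8104540757
phi(d1) = 0.2467708625; exp(-qT) = 0.9895549326; exp(-rT) = 0.9675385596
Gamma = exp(-qT) * phi(d1) / (S * sigma * sqrt(T)) = 0.9895549326 * 0.2467708625 / (50.1600 * 0.2400 * 0.7071067812) = 0.028687


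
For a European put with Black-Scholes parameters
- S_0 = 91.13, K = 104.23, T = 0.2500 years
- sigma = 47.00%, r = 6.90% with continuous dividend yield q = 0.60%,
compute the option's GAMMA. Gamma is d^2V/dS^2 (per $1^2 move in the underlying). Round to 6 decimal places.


Answer: Gamma = 0.017259

Derivation:
d1 = -0.3870231372; d2 = -0.6220231372
phi(d1) = 0.3701555384; exp(-qT) = 0.9985011244; exp(-rT) = 0.9828979294
Gamma = exp(-qT) * phi(d1) / (S * sigma * sqrt(T)) = 0.9985011244 * 0.3701555384 / (91.1300 * 0.4700 * 0.5000000000) = 0.017259


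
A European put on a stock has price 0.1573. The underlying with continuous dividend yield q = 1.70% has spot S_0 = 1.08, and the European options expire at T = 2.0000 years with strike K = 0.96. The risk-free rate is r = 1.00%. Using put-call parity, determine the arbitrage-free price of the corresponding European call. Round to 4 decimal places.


Put-call parity: C - P = S_0 * exp(-qT) - K * exp(-rT).
S_0 * exp(-qT) = 1.0800 * 0.96657150 = 1.04389723
K * exp(-rT) = 0.9600 * 0.98019867 = 0.94099073
C = P + S*exp(-qT) - K*exp(-rT)
C = 0.1573 + 1.04389723 - 0.94099073 = 0.2602

Answer: Call price = 0.2602


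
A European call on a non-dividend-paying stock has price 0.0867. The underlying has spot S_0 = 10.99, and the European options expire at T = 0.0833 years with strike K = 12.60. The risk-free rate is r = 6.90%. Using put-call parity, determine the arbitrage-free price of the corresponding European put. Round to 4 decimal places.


Answer: Put price = 1.6245

Derivation:
Put-call parity: C - P = S_0 * exp(-qT) - K * exp(-rT).
S_0 * exp(-qT) = 10.9900 * 1.00000000 = 10.99000000
K * exp(-rT) = 12.6000 * 0.99426879 = 12.52778671
P = C - S*exp(-qT) + K*exp(-rT)
P = 0.0867 - 10.99000000 + 12.52778671 = 1.6245


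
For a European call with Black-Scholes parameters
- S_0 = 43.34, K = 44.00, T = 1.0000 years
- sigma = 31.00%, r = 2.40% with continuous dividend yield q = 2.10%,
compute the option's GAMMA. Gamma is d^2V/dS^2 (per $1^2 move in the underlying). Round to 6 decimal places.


Answer: Gamma = 0.028882

Derivation:
d1 = 0.1159237490; d2 = -0.1940762510
phi(d1) = 0.3962707097; exp(-qT) = 0.9792189646; exp(-rT) = 0.9762857098
Gamma = exp(-qT) * phi(d1) / (S * sigma * sqrt(T)) = 0.9792189646 * 0.3962707097 / (43.3400 * 0.3100 * 1.0000000000) = 0.028882


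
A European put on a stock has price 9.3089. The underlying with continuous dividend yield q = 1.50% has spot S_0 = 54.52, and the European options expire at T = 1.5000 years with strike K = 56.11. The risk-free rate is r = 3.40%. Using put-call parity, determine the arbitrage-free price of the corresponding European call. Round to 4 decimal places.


Answer: Call price = 9.2958

Derivation:
Put-call parity: C - P = S_0 * exp(-qT) - K * exp(-rT).
S_0 * exp(-qT) = 54.5200 * 0.97775124 = 53.30699745
K * exp(-rT) = 56.1100 * 0.95027867 = 53.32013620
C = P + S*exp(-qT) - K*exp(-rT)
C = 9.3089 + 53.30699745 - 53.32013620 = 9.2958


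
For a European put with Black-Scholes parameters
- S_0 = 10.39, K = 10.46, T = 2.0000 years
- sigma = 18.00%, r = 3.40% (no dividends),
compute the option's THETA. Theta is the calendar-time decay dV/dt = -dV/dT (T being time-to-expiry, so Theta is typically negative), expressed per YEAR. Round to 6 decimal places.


d1 = 0.3680307988; d2 = 0.1134723576
phi(d1) = 0.3728191358; exp(-qT) = 1.0000000000; exp(-rT) = 0.9342604736
Theta = -S*exp(-qT)*phi(d1)*sigma/(2*sqrt(T)) + r*K*exp(-rT)*N(-d2) - q*S*exp(-qT)*N(-d1)
N(-d1) = 0.3564251346; N(-d2) = 0.4548280385; sqrt(T) = 1.4142135624
Term 1 = -10.3900 * 1.0000000000 * 0.3728191358 * 0.1800 / (2 * 1.4142135624) = -0.2465138103
Term 2 = 0.0340 * 10.4600 * 0.9342604736 * 0.4548280385 = 0.1511213437
Term 3 = 0 (no dividend yield, q = 0)
Theta = -0.2465138103 + (0.1511213437) + (0.0000000000) = -0.095392

Answer: Theta = -0.095392


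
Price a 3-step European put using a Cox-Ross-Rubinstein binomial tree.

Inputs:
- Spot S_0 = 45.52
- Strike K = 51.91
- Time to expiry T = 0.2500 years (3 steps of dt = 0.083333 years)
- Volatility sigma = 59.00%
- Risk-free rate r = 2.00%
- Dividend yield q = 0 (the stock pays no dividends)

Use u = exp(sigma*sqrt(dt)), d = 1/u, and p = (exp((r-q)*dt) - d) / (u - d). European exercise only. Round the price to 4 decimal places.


dt = T/N = 0.083333
u = exp(sigma*sqrt(dt)) = 1.185682; d = 1/u = 0.843396
p = (exp((r-q)*dt) - d) / (u - d) = 0.462396
Discount per step: exp(-r*dt) = 0.998335
Stock lattice S(k, i) with i counting down-moves:
  k=0: S(0,0) = 45.5200
  k=1: S(1,0) = 53.9723; S(1,1) = 38.3914
  k=2: S(2,0) = 63.9939; S(2,1) = 45.5200; S(2,2) = 32.3792
  k=3: S(3,0) = 75.8765; S(3,1) = 53.9723; S(3,2) = 38.3914; S(3,3) = 27.3085
Terminal payoffs V(N, i) = max(K - S_T, 0):
  V(3,0) = 0.000000; V(3,1) = 0.000000; V(3,2) = 13.518601; V(3,3) = 24.601533
Backward induction: V(k, i) = exp(-r*dt) * [p * V(k+1, i) + (1-p) * V(k+1, i+1)].
  V(2,0) = exp(-r*dt) * [p*0.000000 + (1-p)*0.000000] = 0.000000
  V(2,1) = exp(-r*dt) * [p*0.000000 + (1-p)*13.518601] = 7.255547
  V(2,2) = exp(-r*dt) * [p*13.518601 + (1-p)*24.601533] = 19.444391
  V(1,0) = exp(-r*dt) * [p*0.000000 + (1-p)*7.255547] = 3.894113
  V(1,1) = exp(-r*dt) * [p*7.255547 + (1-p)*19.444391] = 13.785320
  V(0,0) = exp(-r*dt) * [p*3.894113 + (1-p)*13.785320] = 9.196322

Answer: Price = V(0,0) = 9.1963


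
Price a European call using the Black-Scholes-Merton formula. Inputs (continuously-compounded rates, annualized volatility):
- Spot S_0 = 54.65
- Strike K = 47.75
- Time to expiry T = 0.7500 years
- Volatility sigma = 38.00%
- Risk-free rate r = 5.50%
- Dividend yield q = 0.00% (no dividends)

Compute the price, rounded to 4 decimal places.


Answer: Price = 11.8887

Derivation:
d1 = (ln(S/K) + (r - q + 0.5*sigma^2) * T) / (sigma * sqrt(T)) = 0.70002246
d2 = d1 - sigma * sqrt(T) = 0.37093280
exp(-rT) = 0.95958920; exp(-qT) = 1.00000000
C = S_0 * exp(-qT) * N(d1) - K * exp(-rT) * N(d2)
N(d1) = 0.75804336; N(d2) = 0.64465621
C = 54.6500 * 1.00000000 * 0.75804336 - 47.7500 * 0.95958920 * 0.64465621 = 11.8887


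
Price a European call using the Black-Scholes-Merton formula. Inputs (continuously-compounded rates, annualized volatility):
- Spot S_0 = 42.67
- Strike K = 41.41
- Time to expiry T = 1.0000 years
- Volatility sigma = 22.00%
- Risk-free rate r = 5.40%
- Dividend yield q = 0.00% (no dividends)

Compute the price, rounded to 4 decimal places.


Answer: Price = 5.5623

Derivation:
d1 = (ln(S/K) + (r - q + 0.5*sigma^2) * T) / (sigma * sqrt(T)) = 0.49169863
d2 = d1 - sigma * sqrt(T) = 0.27169863
exp(-rT) = 0.94743211; exp(-qT) = 1.00000000
C = S_0 * exp(-qT) * N(d1) - K * exp(-rT) * N(d2)
N(d1) = 0.68853380; N(d2) = 0.60707312
C = 42.6700 * 1.00000000 * 0.68853380 - 41.4100 * 0.94743211 * 0.60707312 = 5.5623


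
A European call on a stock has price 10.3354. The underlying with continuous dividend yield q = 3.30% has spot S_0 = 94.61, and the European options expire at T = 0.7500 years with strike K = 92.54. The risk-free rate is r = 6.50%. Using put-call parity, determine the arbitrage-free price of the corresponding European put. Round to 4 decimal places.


Put-call parity: C - P = S_0 * exp(-qT) - K * exp(-rT).
S_0 * exp(-qT) = 94.6100 * 0.97555377 = 92.29714218
K * exp(-rT) = 92.5400 * 0.95241920 = 88.13687321
P = C - S*exp(-qT) + K*exp(-rT)
P = 10.3354 - 92.29714218 + 88.13687321 = 6.1751

Answer: Put price = 6.1751


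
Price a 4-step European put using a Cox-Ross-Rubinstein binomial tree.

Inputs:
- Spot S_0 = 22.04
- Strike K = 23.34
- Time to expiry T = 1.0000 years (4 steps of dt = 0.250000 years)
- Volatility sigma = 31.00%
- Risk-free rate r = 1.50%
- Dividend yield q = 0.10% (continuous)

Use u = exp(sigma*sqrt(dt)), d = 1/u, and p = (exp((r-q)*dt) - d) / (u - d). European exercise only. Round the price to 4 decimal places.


Answer: Price = V(0,0) = 3.3128

Derivation:
dt = T/N = 0.250000
u = exp(sigma*sqrt(dt)) = 1.167658; d = 1/u = 0.856415
p = (exp((r-q)*dt) - d) / (u - d) = 0.472592
Discount per step: exp(-r*dt) = 0.996257
Stock lattice S(k, i) with i counting down-moves:
  k=0: S(0,0) = 22.0400
  k=1: S(1,0) = 25.7352; S(1,1) = 18.8754
  k=2: S(2,0) = 30.0499; S(2,1) = 22.0400; S(2,2) = 16.1652
  k=3: S(3,0) = 35.0880; S(3,1) = 25.7352; S(3,2) = 18.8754; S(3,3) = 13.8441
  k=4: S(4,0) = 40.9708; S(4,1) = 30.0499; S(4,2) = 22.0400; S(4,3) = 16.1652; S(4,4) = 11.8563
Terminal payoffs V(N, i) = max(K - S_T, 0):
  V(4,0) = 0.000000; V(4,1) = 0.000000; V(4,2) = 1.300000; V(4,3) = 7.174829; V(4,4) = 11.483705
Backward induction: V(k, i) = exp(-r*dt) * [p * V(k+1, i) + (1-p) * V(k+1, i+1)].
  V(3,0) = exp(-r*dt) * [p*0.000000 + (1-p)*0.000000] = 0.000000
  V(3,1) = exp(-r*dt) * [p*0.000000 + (1-p)*1.300000] = 0.683064
  V(3,2) = exp(-r*dt) * [p*1.300000 + (1-p)*7.174829] = 4.381967
  V(3,3) = exp(-r*dt) * [p*7.174829 + (1-p)*11.483705] = 9.412002
  V(2,0) = exp(-r*dt) * [p*0.000000 + (1-p)*0.683064] = 0.358905
  V(2,1) = exp(-r*dt) * [p*0.683064 + (1-p)*4.381967] = 2.624035
  V(2,2) = exp(-r*dt) * [p*4.381967 + (1-p)*9.412002] = 7.008514
  V(1,0) = exp(-r*dt) * [p*0.358905 + (1-p)*2.624035] = 1.547737
  V(1,1) = exp(-r*dt) * [p*2.624035 + (1-p)*7.008514] = 4.917966
  V(0,0) = exp(-r*dt) * [p*1.547737 + (1-p)*4.917966] = 3.312775


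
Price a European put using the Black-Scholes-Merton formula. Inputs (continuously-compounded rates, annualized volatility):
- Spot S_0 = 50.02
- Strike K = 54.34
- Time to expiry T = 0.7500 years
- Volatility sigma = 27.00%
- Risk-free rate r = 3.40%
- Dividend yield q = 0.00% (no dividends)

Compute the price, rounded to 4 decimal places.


Answer: Price = 6.4114

Derivation:
d1 = (ln(S/K) + (r - q + 0.5*sigma^2) * T) / (sigma * sqrt(T)) = -0.12830082
d2 = d1 - sigma * sqrt(T) = -0.36212768
exp(-rT) = 0.97482238; exp(-qT) = 1.00000000
P = K * exp(-rT) * N(-d2) - S_0 * exp(-qT) * N(-d1)
N(-d1) = 0.55104454; N(-d2) = 0.64137169
P = 54.3400 * 0.97482238 * 0.64137169 - 50.0200 * 1.00000000 * 0.55104454 = 6.4114


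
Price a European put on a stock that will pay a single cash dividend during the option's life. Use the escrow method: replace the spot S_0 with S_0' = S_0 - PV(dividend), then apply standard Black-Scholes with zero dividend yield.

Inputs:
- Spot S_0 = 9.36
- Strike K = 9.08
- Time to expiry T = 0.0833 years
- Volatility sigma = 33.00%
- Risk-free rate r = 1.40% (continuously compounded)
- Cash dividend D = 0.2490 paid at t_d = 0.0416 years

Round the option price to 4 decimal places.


PV(D) = D * exp(-r * t_d) = 0.2490 * 0.99941777 = 0.24885502
S_0' = S_0 - PV(D) = 9.3600 - 0.24885502 = 9.11114498
d1 = (ln(S_0'/K) + (r + sigma^2/2)*T) / (sigma*sqrt(T)) = 0.09581815
d2 = d1 - sigma*sqrt(T) = 0.00057441
exp(-rT) = 0.99883448
N(-d1) = 0.46183250; N(-d2) = 0.49977084
P = K * exp(-rT) * N(-d2) - S_0' * N(-d1) = 9.0800 * 0.99883448 * 0.49977084 - 9.11114498 * 0.46183250 = 0.3248

Answer: Price = 0.3248


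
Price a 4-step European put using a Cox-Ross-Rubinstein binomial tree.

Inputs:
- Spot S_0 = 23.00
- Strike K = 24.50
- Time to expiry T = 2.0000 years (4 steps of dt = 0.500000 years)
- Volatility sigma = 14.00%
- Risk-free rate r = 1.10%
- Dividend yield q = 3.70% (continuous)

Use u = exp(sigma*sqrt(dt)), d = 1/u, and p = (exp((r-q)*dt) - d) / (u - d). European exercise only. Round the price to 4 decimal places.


dt = T/N = 0.500000
u = exp(sigma*sqrt(dt)) = 1.104061; d = 1/u = 0.905747
p = (exp((r-q)*dt) - d) / (u - d) = 0.410143
Discount per step: exp(-r*dt) = 0.994515
Stock lattice S(k, i) with i counting down-moves:
  k=0: S(0,0) = 23.0000
  k=1: S(1,0) = 25.3934; S(1,1) = 20.8322
  k=2: S(2,0) = 28.0359; S(2,1) = 23.0000; S(2,2) = 18.8687
  k=3: S(3,0) = 30.9533; S(3,1) = 25.3934; S(3,2) = 20.8322; S(3,3) = 17.0903
  k=4: S(4,0) = 34.1743; S(4,1) = 28.0359; S(4,2) = 23.0000; S(4,3) = 18.8687; S(4,4) = 15.4795
Terminal payoffs V(N, i) = max(K - S_T, 0):
  V(4,0) = 0.000000; V(4,1) = 0.000000; V(4,2) = 1.500000; V(4,3) = 5.631303; V(4,4) = 9.020533
Backward induction: V(k, i) = exp(-r*dt) * [p * V(k+1, i) + (1-p) * V(k+1, i+1)].
  V(3,0) = exp(-r*dt) * [p*0.000000 + (1-p)*0.000000] = 0.000000
  V(3,1) = exp(-r*dt) * [p*0.000000 + (1-p)*1.500000] = 0.879933
  V(3,2) = exp(-r*dt) * [p*1.500000 + (1-p)*5.631303] = 3.915285
  V(3,3) = exp(-r*dt) * [p*5.631303 + (1-p)*9.020533] = 7.588612
  V(2,0) = exp(-r*dt) * [p*0.000000 + (1-p)*0.879933] = 0.516188
  V(2,1) = exp(-r*dt) * [p*0.879933 + (1-p)*3.915285] = 2.655710
  V(2,2) = exp(-r*dt) * [p*3.915285 + (1-p)*7.588612] = 6.048664
  V(1,0) = exp(-r*dt) * [p*0.516188 + (1-p)*2.655710] = 1.768447
  V(1,1) = exp(-r*dt) * [p*2.655710 + (1-p)*6.048664] = 4.631524
  V(0,0) = exp(-r*dt) * [p*1.768447 + (1-p)*4.631524] = 3.438291

Answer: Price = V(0,0) = 3.4383


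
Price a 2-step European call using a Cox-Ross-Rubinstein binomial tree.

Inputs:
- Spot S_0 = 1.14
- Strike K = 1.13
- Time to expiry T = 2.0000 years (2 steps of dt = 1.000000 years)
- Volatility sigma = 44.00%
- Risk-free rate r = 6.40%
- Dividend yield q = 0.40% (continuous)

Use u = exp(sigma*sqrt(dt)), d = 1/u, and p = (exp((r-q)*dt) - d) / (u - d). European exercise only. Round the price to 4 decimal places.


Answer: Price = V(0,0) = 0.3054

Derivation:
dt = T/N = 1.000000
u = exp(sigma*sqrt(dt)) = 1.552707; d = 1/u = 0.644036
p = (exp((r-q)*dt) - d) / (u - d) = 0.459793
Discount per step: exp(-r*dt) = 0.938005
Stock lattice S(k, i) with i counting down-moves:
  k=0: S(0,0) = 1.1400
  k=1: S(1,0) = 1.7701; S(1,1) = 0.7342
  k=2: S(2,0) = 2.7484; S(2,1) = 1.1400; S(2,2) = 0.4729
Terminal payoffs V(N, i) = max(S_T - K, 0):
  V(2,0) = 1.618426; V(2,1) = 0.010000; V(2,2) = 0.000000
Backward induction: V(k, i) = exp(-r*dt) * [p * V(k+1, i) + (1-p) * V(k+1, i+1)].
  V(1,0) = exp(-r*dt) * [p*1.618426 + (1-p)*0.010000] = 0.703074
  V(1,1) = exp(-r*dt) * [p*0.010000 + (1-p)*0.000000] = 0.004313
  V(0,0) = exp(-r*dt) * [p*0.703074 + (1-p)*0.004313] = 0.305413


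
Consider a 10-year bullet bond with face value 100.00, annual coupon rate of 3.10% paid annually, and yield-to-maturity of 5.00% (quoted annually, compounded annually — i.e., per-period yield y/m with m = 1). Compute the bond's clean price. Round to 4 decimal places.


Coupon per period c = face * coupon_rate / m = 3.100000
Periods per year m = 1; per-period yield y/m = 0.050000
Number of cashflows N = 10
Cashflows (t years, CF_t, discount factor 1/(1+y/m)^(m*t), PV):
  t = 1.0000: CF_t = 3.100000, DF = 0.952381, PV = 2.952381
  t = 2.0000: CF_t = 3.100000, DF = 0.907029, PV = 2.811791
  t = 3.0000: CF_t = 3.100000, DF = 0.863838, PV = 2.677897
  t = 4.0000: CF_t = 3.100000, DF = 0.822702, PV = 2.550378
  t = 5.0000: CF_t = 3.100000, DF = 0.783526, PV = 2.428931
  t = 6.0000: CF_t = 3.100000, DF = 0.746215, PV = 2.313268
  t = 7.0000: CF_t = 3.100000, DF = 0.710681, PV = 2.203112
  t = 8.0000: CF_t = 3.100000, DF = 0.676839, PV = 2.098202
  t = 9.0000: CF_t = 3.100000, DF = 0.644609, PV = 1.998288
  t = 10.0000: CF_t = 103.100000, DF = 0.613913, PV = 63.294456
Price P = sum_t PV_t = 85.328704

Answer: Price = 85.3287


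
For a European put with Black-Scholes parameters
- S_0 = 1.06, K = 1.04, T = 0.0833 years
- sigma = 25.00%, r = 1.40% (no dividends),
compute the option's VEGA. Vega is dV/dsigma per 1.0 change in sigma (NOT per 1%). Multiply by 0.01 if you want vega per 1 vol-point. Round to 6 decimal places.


Answer: Vega = 0.116098

Derivation:
d1 = 0.3162320839; d2 = 0.2440777354
phi(d1) = 0.3794851176; exp(-qT) = 1.0000000000; exp(-rT) = 0.9988344797
Vega = S * exp(-qT) * phi(d1) * sqrt(T) = 1.0600 * 1.0000000000 * 0.3794851176 * 0.2886173938 = 0.116098


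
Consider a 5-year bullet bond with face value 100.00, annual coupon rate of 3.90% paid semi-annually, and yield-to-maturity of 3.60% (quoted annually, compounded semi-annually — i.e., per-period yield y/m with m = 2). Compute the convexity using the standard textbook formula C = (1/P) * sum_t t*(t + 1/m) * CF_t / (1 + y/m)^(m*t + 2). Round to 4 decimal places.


Answer: Convexity = 23.6817

Derivation:
Coupon per period c = face * coupon_rate / m = 1.950000
Periods per year m = 2; per-period yield y/m = 0.018000
Number of cashflows N = 10
Cashflows (t years, CF_t, discount factor 1/(1+y/m)^(m*t), PV):
  t = 0.5000: CF_t = 1.950000, DF = 0.982318, PV = 1.915521
  t = 1.0000: CF_t = 1.950000, DF = 0.964949, PV = 1.881651
  t = 1.5000: CF_t = 1.950000, DF = 0.947887, PV = 1.848380
  t = 2.0000: CF_t = 1.950000, DF = 0.931127, PV = 1.815698
  t = 2.5000: CF_t = 1.950000, DF = 0.914663, PV = 1.783593
  t = 3.0000: CF_t = 1.950000, DF = 0.898490, PV = 1.752056
  t = 3.5000: CF_t = 1.950000, DF = 0.882603, PV = 1.721076
  t = 4.0000: CF_t = 1.950000, DF = 0.866997, PV = 1.690645
  t = 4.5000: CF_t = 1.950000, DF = 0.851667, PV = 1.660751
  t = 5.0000: CF_t = 101.950000, DF = 0.836608, PV = 85.292226
Price P = sum_t PV_t = 101.361597
Convexity numerator sum_t t*(t + 1/m) * CF_t / (1+y/m)^(m*t + 2):
  t = 0.5000: term = 0.924190
  t = 1.0000: term = 2.723546
  t = 1.5000: term = 5.350779
  t = 2.0000: term = 8.760279
  t = 2.5000: term = 12.908073
  t = 3.0000: term = 17.751771
  t = 3.5000: term = 23.250519
  t = 4.0000: term = 29.364955
  t = 4.5000: term = 36.057165
  t = 5.0000: term = 2263.323267
Convexity = (1/P) * sum = 2400.414543 / 101.361597 = 23.681696


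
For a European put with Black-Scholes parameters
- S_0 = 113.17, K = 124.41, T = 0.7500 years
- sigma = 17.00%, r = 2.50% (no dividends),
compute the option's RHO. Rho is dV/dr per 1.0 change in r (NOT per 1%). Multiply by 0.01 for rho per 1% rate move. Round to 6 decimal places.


d1 = -0.4422092121; d2 = -0.5894335307
phi(d1) = 0.3617821562; exp(-qT) = 1.0000000000; exp(-rT) = 0.9814246877
N(-d2) = 0.7222147555
Rho = -K*T*exp(-rT)*N(-d2) = -124.4100 * 0.7500 * 0.9814246877 * 0.7222147555 = -66.136299

Answer: Rho = -66.136299


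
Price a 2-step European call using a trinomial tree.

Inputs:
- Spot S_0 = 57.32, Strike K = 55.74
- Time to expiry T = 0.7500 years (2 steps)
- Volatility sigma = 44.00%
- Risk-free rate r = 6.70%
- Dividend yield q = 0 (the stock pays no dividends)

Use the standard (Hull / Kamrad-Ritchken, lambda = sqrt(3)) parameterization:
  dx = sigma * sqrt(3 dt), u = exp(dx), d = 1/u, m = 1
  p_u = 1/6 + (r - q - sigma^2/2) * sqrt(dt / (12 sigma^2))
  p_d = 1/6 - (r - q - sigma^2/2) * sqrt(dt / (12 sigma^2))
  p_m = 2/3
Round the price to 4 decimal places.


dt = T/N = 0.375000; dx = sigma*sqrt(3*dt) = 0.466690
u = exp(dx) = 1.594708; d = 1/u = 0.627074
p_u = 0.154694, p_m = 0.666667, p_d = 0.178639
Discount per step: exp(-r*dt) = 0.975188
Stock lattice S(k, j) with j the centered position index:
  k=0: S(0,+0) = 57.3200
  k=1: S(1,-1) = 35.9439; S(1,+0) = 57.3200; S(1,+1) = 91.4086
  k=2: S(2,-2) = 22.5395; S(2,-1) = 35.9439; S(2,+0) = 57.3200; S(2,+1) = 91.4086; S(2,+2) = 145.7701
Terminal payoffs V(N, j) = max(S_T - K, 0):
  V(2,-2) = 0.000000; V(2,-1) = 0.000000; V(2,+0) = 1.580000; V(2,+1) = 35.668647; V(2,+2) = 90.030075
Backward induction: V(k, j) = exp(-r*dt) * [p_u * V(k+1, j+1) + p_m * V(k+1, j) + p_d * V(k+1, j-1)]
  V(1,-1) = exp(-r*dt) * [p_u*1.580000 + p_m*0.000000 + p_d*0.000000] = 0.238352
  V(1,+0) = exp(-r*dt) * [p_u*35.668647 + p_m*1.580000 + p_d*0.000000] = 6.408020
  V(1,+1) = exp(-r*dt) * [p_u*90.030075 + p_m*35.668647 + p_d*1.580000] = 37.045897
  V(0,+0) = exp(-r*dt) * [p_u*37.045897 + p_m*6.408020 + p_d*0.238352] = 9.796127

Answer: Price = V(0,0) = 9.7961


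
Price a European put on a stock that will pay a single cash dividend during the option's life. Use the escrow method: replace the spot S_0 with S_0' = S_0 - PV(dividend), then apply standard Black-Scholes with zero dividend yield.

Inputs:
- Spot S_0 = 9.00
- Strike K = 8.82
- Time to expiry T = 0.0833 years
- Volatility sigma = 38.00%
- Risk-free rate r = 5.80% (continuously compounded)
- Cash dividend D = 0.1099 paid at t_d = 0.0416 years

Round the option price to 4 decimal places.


Answer: Price = 0.3325

Derivation:
PV(D) = D * exp(-r * t_d) = 0.1099 * 0.99759011 = 0.10963515
S_0' = S_0 - PV(D) = 9.0000 - 0.10963515 = 8.89036485
d1 = (ln(S_0'/K) + (r + sigma^2/2)*T) / (sigma*sqrt(T)) = 0.17134211
d2 = d1 - sigma*sqrt(T) = 0.06166750
exp(-rT) = 0.99518025
N(-d1) = 0.43197739; N(-d2) = 0.47541381
P = K * exp(-rT) * N(-d2) - S_0' * N(-d1) = 8.8200 * 0.99518025 * 0.47541381 - 8.89036485 * 0.43197739 = 0.3325


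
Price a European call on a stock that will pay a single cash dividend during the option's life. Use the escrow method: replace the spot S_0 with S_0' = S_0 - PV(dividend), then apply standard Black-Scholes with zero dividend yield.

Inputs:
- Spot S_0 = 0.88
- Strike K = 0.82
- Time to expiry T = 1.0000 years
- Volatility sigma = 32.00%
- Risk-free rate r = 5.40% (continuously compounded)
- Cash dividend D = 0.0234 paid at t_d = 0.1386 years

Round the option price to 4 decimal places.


Answer: Price = 0.1485

Derivation:
PV(D) = D * exp(-r * t_d) = 0.0234 * 0.99254354 = 0.02322552
S_0' = S_0 - PV(D) = 0.8800 - 0.02322552 = 0.85677448
d1 = (ln(S_0'/K) + (r + sigma^2/2)*T) / (sigma*sqrt(T)) = 0.46584498
d2 = d1 - sigma*sqrt(T) = 0.14584498
exp(-rT) = 0.94743211
N(d1) = 0.67933677; N(d2) = 0.55797812
C = S_0' * N(d1) - K * exp(-rT) * N(d2) = 0.85677448 * 0.67933677 - 0.8200 * 0.94743211 * 0.55797812 = 0.1485


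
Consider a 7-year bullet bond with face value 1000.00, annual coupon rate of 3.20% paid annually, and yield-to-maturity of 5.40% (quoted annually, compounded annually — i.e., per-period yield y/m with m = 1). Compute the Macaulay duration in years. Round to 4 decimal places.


Answer: Macaulay duration = 6.3301 years

Derivation:
Coupon per period c = face * coupon_rate / m = 32.000000
Periods per year m = 1; per-period yield y/m = 0.054000
Number of cashflows N = 7
Cashflows (t years, CF_t, discount factor 1/(1+y/m)^(m*t), PV):
  t = 1.0000: CF_t = 32.000000, DF = 0.948767, PV = 30.360531
  t = 2.0000: CF_t = 32.000000, DF = 0.900158, PV = 28.805058
  t = 3.0000: CF_t = 32.000000, DF = 0.854040, PV = 27.329277
  t = 4.0000: CF_t = 32.000000, DF = 0.810285, PV = 25.929106
  t = 5.0000: CF_t = 32.000000, DF = 0.768771, PV = 24.600669
  t = 6.0000: CF_t = 32.000000, DF = 0.729384, PV = 23.340294
  t = 7.0000: CF_t = 1032.000000, DF = 0.692015, PV = 714.159835
Price P = sum_t PV_t = 874.524770
Macaulay numerator sum_t t * PV_t:
  t * PV_t at t = 1.0000: 30.360531
  t * PV_t at t = 2.0000: 57.610116
  t * PV_t at t = 3.0000: 81.987832
  t * PV_t at t = 4.0000: 103.716422
  t * PV_t at t = 5.0000: 123.003347
  t * PV_t at t = 6.0000: 140.041761
  t * PV_t at t = 7.0000: 4999.118842
Macaulay duration D = (sum_t t * PV_t) / P = 5535.838851 / 874.524770 = 6.330111


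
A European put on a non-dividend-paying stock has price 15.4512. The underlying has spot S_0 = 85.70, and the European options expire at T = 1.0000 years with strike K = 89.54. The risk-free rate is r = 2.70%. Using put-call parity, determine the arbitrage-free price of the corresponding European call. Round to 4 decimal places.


Put-call parity: C - P = S_0 * exp(-qT) - K * exp(-rT).
S_0 * exp(-qT) = 85.7000 * 1.00000000 = 85.70000000
K * exp(-rT) = 89.5400 * 0.97336124 = 87.15476557
C = P + S*exp(-qT) - K*exp(-rT)
C = 15.4512 + 85.70000000 - 87.15476557 = 13.9964

Answer: Call price = 13.9964


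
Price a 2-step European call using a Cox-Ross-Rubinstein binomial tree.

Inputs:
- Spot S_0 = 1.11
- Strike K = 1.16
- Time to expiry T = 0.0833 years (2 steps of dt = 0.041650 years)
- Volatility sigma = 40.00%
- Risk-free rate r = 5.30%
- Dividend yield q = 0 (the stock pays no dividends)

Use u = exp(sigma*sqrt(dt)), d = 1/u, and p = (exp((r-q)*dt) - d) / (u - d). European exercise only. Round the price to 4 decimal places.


Answer: Price = V(0,0) = 0.0356

Derivation:
dt = T/N = 0.041650
u = exp(sigma*sqrt(dt)) = 1.085058; d = 1/u = 0.921610
p = (exp((r-q)*dt) - d) / (u - d) = 0.493123
Discount per step: exp(-r*dt) = 0.997795
Stock lattice S(k, i) with i counting down-moves:
  k=0: S(0,0) = 1.1100
  k=1: S(1,0) = 1.2044; S(1,1) = 1.0230
  k=2: S(2,0) = 1.3069; S(2,1) = 1.1100; S(2,2) = 0.9428
Terminal payoffs V(N, i) = max(S_T - K, 0):
  V(2,0) = 0.146859; V(2,1) = 0.000000; V(2,2) = 0.000000
Backward induction: V(k, i) = exp(-r*dt) * [p * V(k+1, i) + (1-p) * V(k+1, i+1)].
  V(1,0) = exp(-r*dt) * [p*0.146859 + (1-p)*0.000000] = 0.072260
  V(1,1) = exp(-r*dt) * [p*0.000000 + (1-p)*0.000000] = 0.000000
  V(0,0) = exp(-r*dt) * [p*0.072260 + (1-p)*0.000000] = 0.035555


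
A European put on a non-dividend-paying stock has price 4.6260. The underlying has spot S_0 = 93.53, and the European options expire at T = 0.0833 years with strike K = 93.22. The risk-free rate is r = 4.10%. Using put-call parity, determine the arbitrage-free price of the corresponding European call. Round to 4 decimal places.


Put-call parity: C - P = S_0 * exp(-qT) - K * exp(-rT).
S_0 * exp(-qT) = 93.5300 * 1.00000000 = 93.53000000
K * exp(-rT) = 93.2200 * 0.99659053 = 92.90216879
C = P + S*exp(-qT) - K*exp(-rT)
C = 4.6260 + 93.53000000 - 92.90216879 = 5.2538

Answer: Call price = 5.2538


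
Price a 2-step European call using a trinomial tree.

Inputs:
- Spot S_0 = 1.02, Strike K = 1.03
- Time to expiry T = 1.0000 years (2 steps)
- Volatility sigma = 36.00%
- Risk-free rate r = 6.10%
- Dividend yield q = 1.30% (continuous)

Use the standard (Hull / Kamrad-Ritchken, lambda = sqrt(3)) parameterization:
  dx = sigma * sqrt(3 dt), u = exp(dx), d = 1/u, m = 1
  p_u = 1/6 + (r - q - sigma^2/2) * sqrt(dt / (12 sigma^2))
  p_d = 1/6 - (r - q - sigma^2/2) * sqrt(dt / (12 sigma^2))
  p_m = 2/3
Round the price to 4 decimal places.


Answer: Price = V(0,0) = 0.1427

Derivation:
dt = T/N = 0.500000; dx = sigma*sqrt(3*dt) = 0.440908
u = exp(dx) = 1.554118; d = 1/u = 0.643452
p_u = 0.157141, p_m = 0.666667, p_d = 0.176192
Discount per step: exp(-r*dt) = 0.969960
Stock lattice S(k, j) with j the centered position index:
  k=0: S(0,+0) = 1.0200
  k=1: S(1,-1) = 0.6563; S(1,+0) = 1.0200; S(1,+1) = 1.5852
  k=2: S(2,-2) = 0.4223; S(2,-1) = 0.6563; S(2,+0) = 1.0200; S(2,+1) = 1.5852; S(2,+2) = 2.4636
Terminal payoffs V(N, j) = max(S_T - K, 0):
  V(2,-2) = 0.000000; V(2,-1) = 0.000000; V(2,+0) = 0.000000; V(2,+1) = 0.555200; V(2,+2) = 1.433588
Backward induction: V(k, j) = exp(-r*dt) * [p_u * V(k+1, j+1) + p_m * V(k+1, j) + p_d * V(k+1, j-1)]
  V(1,-1) = exp(-r*dt) * [p_u*0.000000 + p_m*0.000000 + p_d*0.000000] = 0.000000
  V(1,+0) = exp(-r*dt) * [p_u*0.555200 + p_m*0.000000 + p_d*0.000000] = 0.084624
  V(1,+1) = exp(-r*dt) * [p_u*1.433588 + p_m*0.555200 + p_d*0.000000] = 0.577523
  V(0,+0) = exp(-r*dt) * [p_u*0.577523 + p_m*0.084624 + p_d*0.000000] = 0.142748


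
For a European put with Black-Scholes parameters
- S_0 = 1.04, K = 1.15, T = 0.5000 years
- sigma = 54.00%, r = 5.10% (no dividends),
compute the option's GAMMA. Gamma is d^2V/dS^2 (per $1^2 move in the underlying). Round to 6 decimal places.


d1 = -0.0056076952; d2 = -0.3874453570
phi(d1) = 0.3989360078; exp(-qT) = 1.0000000000; exp(-rT) = 0.9748223790
Gamma = exp(-qT) * phi(d1) / (S * sigma * sqrt(T)) = 1.0000000000 * 0.3989360078 / (1.0400 * 0.5400 * 0.7071067812) = 1.004595

Answer: Gamma = 1.004595


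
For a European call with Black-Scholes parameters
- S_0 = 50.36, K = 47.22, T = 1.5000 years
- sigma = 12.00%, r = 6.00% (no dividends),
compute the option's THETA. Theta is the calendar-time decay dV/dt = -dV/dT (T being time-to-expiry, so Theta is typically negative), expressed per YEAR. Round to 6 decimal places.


Answer: Theta = -2.687289

Derivation:
d1 = 1.1239053494; d2 = 0.9769359649
phi(d1) = 0.2121376017; exp(-qT) = 1.0000000000; exp(-rT) = 0.9139311853
Theta = -S*exp(-qT)*phi(d1)*sigma/(2*sqrt(T)) - r*K*exp(-rT)*N(d2) + q*S*exp(-qT)*N(d1)
N(d1) = 0.8694734092; N(d2) = 0.8356995724; sqrt(T) = 1.2247448714
Term 1 = -50.3600 * 1.0000000000 * 0.2121376017 * 0.1200 / (2 * 1.2247448714) = -0.5233702074
Term 2 = -0.0600 * 47.2200 * 0.9139311853 * 0.8356995724 = -2.1639185492
Term 3 = 0 (no dividend yield, q = 0)
Theta = -0.5233702074 + (-2.1639185492) + (0.0000000000) = -2.687289


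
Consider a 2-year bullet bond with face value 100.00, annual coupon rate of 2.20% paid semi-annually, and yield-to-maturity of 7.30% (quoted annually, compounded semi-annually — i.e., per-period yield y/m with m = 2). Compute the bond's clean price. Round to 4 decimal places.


Coupon per period c = face * coupon_rate / m = 1.100000
Periods per year m = 2; per-period yield y/m = 0.036500
Number of cashflows N = 4
Cashflows (t years, CF_t, discount factor 1/(1+y/m)^(m*t), PV):
  t = 0.5000: CF_t = 1.100000, DF = 0.964785, PV = 1.061264
  t = 1.0000: CF_t = 1.100000, DF = 0.930811, PV = 1.023892
  t = 1.5000: CF_t = 1.100000, DF = 0.898033, PV = 0.987836
  t = 2.0000: CF_t = 101.100000, DF = 0.866409, PV = 87.593913
Price P = sum_t PV_t = 90.666905

Answer: Price = 90.6669


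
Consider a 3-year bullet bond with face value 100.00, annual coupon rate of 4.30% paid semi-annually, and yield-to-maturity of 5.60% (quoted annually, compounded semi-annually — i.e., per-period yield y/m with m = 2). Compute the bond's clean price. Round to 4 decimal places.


Answer: Price = 96.4554

Derivation:
Coupon per period c = face * coupon_rate / m = 2.150000
Periods per year m = 2; per-period yield y/m = 0.028000
Number of cashflows N = 6
Cashflows (t years, CF_t, discount factor 1/(1+y/m)^(m*t), PV):
  t = 0.5000: CF_t = 2.150000, DF = 0.972763, PV = 2.091440
  t = 1.0000: CF_t = 2.150000, DF = 0.946267, PV = 2.034474
  t = 1.5000: CF_t = 2.150000, DF = 0.920493, PV = 1.979061
  t = 2.0000: CF_t = 2.150000, DF = 0.895422, PV = 1.925156
  t = 2.5000: CF_t = 2.150000, DF = 0.871033, PV = 1.872720
  t = 3.0000: CF_t = 102.150000, DF = 0.847308, PV = 86.552513
Price P = sum_t PV_t = 96.455365


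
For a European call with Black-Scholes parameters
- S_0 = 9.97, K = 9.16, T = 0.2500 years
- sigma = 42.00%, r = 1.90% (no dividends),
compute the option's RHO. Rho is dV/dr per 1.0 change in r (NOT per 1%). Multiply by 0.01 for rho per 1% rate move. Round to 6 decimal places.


Answer: Rho = 1.426607

Derivation:
d1 = 0.5311162157; d2 = 0.3211162157
phi(d1) = 0.3464624795; exp(-qT) = 1.0000000000; exp(-rT) = 0.9952612634
N(d2) = 0.6259388389
Rho = K*T*exp(-rT)*N(d2) = 9.1600 * 0.2500 * 0.9952612634 * 0.6259388389 = 1.426607


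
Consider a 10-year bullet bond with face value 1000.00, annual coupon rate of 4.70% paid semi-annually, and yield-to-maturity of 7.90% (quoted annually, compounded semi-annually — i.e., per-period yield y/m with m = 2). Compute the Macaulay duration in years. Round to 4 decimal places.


Answer: Macaulay duration = 7.7887 years

Derivation:
Coupon per period c = face * coupon_rate / m = 23.500000
Periods per year m = 2; per-period yield y/m = 0.039500
Number of cashflows N = 20
Cashflows (t years, CF_t, discount factor 1/(1+y/m)^(m*t), PV):
  t = 0.5000: CF_t = 23.500000, DF = 0.962001, PV = 22.607023
  t = 1.0000: CF_t = 23.500000, DF = 0.925446, PV = 21.747977
  t = 1.5000: CF_t = 23.500000, DF = 0.890280, PV = 20.921575
  t = 2.0000: CF_t = 23.500000, DF = 0.856450, PV = 20.126576
  t = 2.5000: CF_t = 23.500000, DF = 0.823906, PV = 19.361785
  t = 3.0000: CF_t = 23.500000, DF = 0.792598, PV = 18.626056
  t = 3.5000: CF_t = 23.500000, DF = 0.762480, PV = 17.918284
  t = 4.0000: CF_t = 23.500000, DF = 0.733507, PV = 17.237406
  t = 4.5000: CF_t = 23.500000, DF = 0.705634, PV = 16.582401
  t = 5.0000: CF_t = 23.500000, DF = 0.678821, PV = 15.952286
  t = 5.5000: CF_t = 23.500000, DF = 0.653026, PV = 15.346114
  t = 6.0000: CF_t = 23.500000, DF = 0.628212, PV = 14.762977
  t = 6.5000: CF_t = 23.500000, DF = 0.604340, PV = 14.201998
  t = 7.0000: CF_t = 23.500000, DF = 0.581376, PV = 13.662336
  t = 7.5000: CF_t = 23.500000, DF = 0.559284, PV = 13.143180
  t = 8.0000: CF_t = 23.500000, DF = 0.538032, PV = 12.643752
  t = 8.5000: CF_t = 23.500000, DF = 0.517587, PV = 12.163301
  t = 9.0000: CF_t = 23.500000, DF = 0.497919, PV = 11.701108
  t = 9.5000: CF_t = 23.500000, DF = 0.478999, PV = 11.256477
  t = 10.0000: CF_t = 1023.500000, DF = 0.460798, PV = 471.626255
Price P = sum_t PV_t = 781.588866
Macaulay numerator sum_t t * PV_t:
  t * PV_t at t = 0.5000: 11.303511
  t * PV_t at t = 1.0000: 21.747977
  t * PV_t at t = 1.5000: 31.382363
  t * PV_t at t = 2.0000: 40.253151
  t * PV_t at t = 2.5000: 48.404463
  t * PV_t at t = 3.0000: 55.878167
  t * PV_t at t = 3.5000: 62.713993
  t * PV_t at t = 4.0000: 68.949624
  t * PV_t at t = 4.5000: 74.620806
  t * PV_t at t = 5.0000: 79.761430
  t * PV_t at t = 5.5000: 84.403629
  t * PV_t at t = 6.0000: 88.577861
  t * PV_t at t = 6.5000: 92.312986
  t * PV_t at t = 7.0000: 95.636350
  t * PV_t at t = 7.5000: 98.573850
  t * PV_t at t = 8.0000: 101.150015
  t * PV_t at t = 8.5000: 103.388062
  t * PV_t at t = 9.0000: 105.309969
  t * PV_t at t = 9.5000: 106.936530
  t * PV_t at t = 10.0000: 4716.262548
Macaulay duration D = (sum_t t * PV_t) / P = 6087.567286 / 781.588866 = 7.788708


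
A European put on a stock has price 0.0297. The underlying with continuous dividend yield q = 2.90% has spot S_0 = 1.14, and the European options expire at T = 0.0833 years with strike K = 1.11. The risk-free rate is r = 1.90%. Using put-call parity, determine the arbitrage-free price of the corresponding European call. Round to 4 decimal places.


Put-call parity: C - P = S_0 * exp(-qT) - K * exp(-rT).
S_0 * exp(-qT) = 1.1400 * 0.99758722 = 1.13724943
K * exp(-rT) = 1.1100 * 0.99841855 = 1.10824459
C = P + S*exp(-qT) - K*exp(-rT)
C = 0.0297 + 1.13724943 - 1.10824459 = 0.0587

Answer: Call price = 0.0587


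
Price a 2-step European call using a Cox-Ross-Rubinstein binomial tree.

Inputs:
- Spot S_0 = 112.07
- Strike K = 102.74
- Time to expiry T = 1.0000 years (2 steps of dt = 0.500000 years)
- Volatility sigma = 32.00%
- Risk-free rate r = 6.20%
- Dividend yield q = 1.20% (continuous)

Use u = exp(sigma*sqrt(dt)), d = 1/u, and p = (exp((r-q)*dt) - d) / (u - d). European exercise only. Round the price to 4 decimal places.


dt = T/N = 0.500000
u = exp(sigma*sqrt(dt)) = 1.253919; d = 1/u = 0.797499
p = (exp((r-q)*dt) - d) / (u - d) = 0.499136
Discount per step: exp(-r*dt) = 0.969476
Stock lattice S(k, i) with i counting down-moves:
  k=0: S(0,0) = 112.0700
  k=1: S(1,0) = 140.5267; S(1,1) = 89.3758
  k=2: S(2,0) = 176.2092; S(2,1) = 112.0700; S(2,2) = 71.2771
Terminal payoffs V(N, i) = max(S_T - K, 0):
  V(2,0) = 73.469216; V(2,1) = 9.330000; V(2,2) = 0.000000
Backward induction: V(k, i) = exp(-r*dt) * [p * V(k+1, i) + (1-p) * V(k+1, i+1)].
  V(1,0) = exp(-r*dt) * [p*73.469216 + (1-p)*9.330000] = 40.082191
  V(1,1) = exp(-r*dt) * [p*9.330000 + (1-p)*0.000000] = 4.514790
  V(0,0) = exp(-r*dt) * [p*40.082191 + (1-p)*4.514790] = 21.588054

Answer: Price = V(0,0) = 21.5881


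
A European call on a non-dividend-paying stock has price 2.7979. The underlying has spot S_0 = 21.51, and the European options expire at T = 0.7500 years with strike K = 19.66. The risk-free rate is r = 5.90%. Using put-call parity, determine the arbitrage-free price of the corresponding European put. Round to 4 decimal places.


Answer: Put price = 0.0969

Derivation:
Put-call parity: C - P = S_0 * exp(-qT) - K * exp(-rT).
S_0 * exp(-qT) = 21.5100 * 1.00000000 = 21.51000000
K * exp(-rT) = 19.6600 * 0.95671475 = 18.80901196
P = C - S*exp(-qT) + K*exp(-rT)
P = 2.7979 - 21.51000000 + 18.80901196 = 0.0969


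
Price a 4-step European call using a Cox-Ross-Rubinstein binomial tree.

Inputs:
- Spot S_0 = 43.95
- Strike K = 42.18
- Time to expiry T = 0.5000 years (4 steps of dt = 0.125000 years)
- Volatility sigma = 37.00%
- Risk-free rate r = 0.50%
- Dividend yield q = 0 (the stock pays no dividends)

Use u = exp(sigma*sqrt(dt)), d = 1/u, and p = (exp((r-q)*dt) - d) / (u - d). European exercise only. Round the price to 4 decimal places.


Answer: Price = V(0,0) = 5.4808

Derivation:
dt = T/N = 0.125000
u = exp(sigma*sqrt(dt)) = 1.139757; d = 1/u = 0.877380
p = (exp((r-q)*dt) - d) / (u - d) = 0.469726
Discount per step: exp(-r*dt) = 0.999375
Stock lattice S(k, i) with i counting down-moves:
  k=0: S(0,0) = 43.9500
  k=1: S(1,0) = 50.0923; S(1,1) = 38.5609
  k=2: S(2,0) = 57.0930; S(2,1) = 43.9500; S(2,2) = 33.8325
  k=3: S(3,0) = 65.0722; S(3,1) = 50.0923; S(3,2) = 38.5609; S(3,3) = 29.6840
  k=4: S(4,0) = 74.1664; S(4,1) = 57.0930; S(4,2) = 43.9500; S(4,3) = 33.8325; S(4,4) = 26.0442
Terminal payoffs V(N, i) = max(S_T - K, 0):
  V(4,0) = 31.986432; V(4,1) = 14.913035; V(4,2) = 1.770000; V(4,3) = 0.000000; V(4,4) = 0.000000
Backward induction: V(k, i) = exp(-r*dt) * [p * V(k+1, i) + (1-p) * V(k+1, i+1)].
  V(3,0) = exp(-r*dt) * [p*31.986432 + (1-p)*14.913035] = 22.918519
  V(3,1) = exp(-r*dt) * [p*14.913035 + (1-p)*1.770000] = 7.938658
  V(3,2) = exp(-r*dt) * [p*1.770000 + (1-p)*0.000000] = 0.830895
  V(3,3) = exp(-r*dt) * [p*0.000000 + (1-p)*0.000000] = 0.000000
  V(2,0) = exp(-r*dt) * [p*22.918519 + (1-p)*7.938658] = 14.965727
  V(2,1) = exp(-r*dt) * [p*7.938658 + (1-p)*0.830895] = 4.166989
  V(2,2) = exp(-r*dt) * [p*0.830895 + (1-p)*0.000000] = 0.390049
  V(1,0) = exp(-r*dt) * [p*14.965727 + (1-p)*4.166989] = 9.233661
  V(1,1) = exp(-r*dt) * [p*4.166989 + (1-p)*0.390049] = 2.162822
  V(0,0) = exp(-r*dt) * [p*9.233661 + (1-p)*2.162822] = 5.480750


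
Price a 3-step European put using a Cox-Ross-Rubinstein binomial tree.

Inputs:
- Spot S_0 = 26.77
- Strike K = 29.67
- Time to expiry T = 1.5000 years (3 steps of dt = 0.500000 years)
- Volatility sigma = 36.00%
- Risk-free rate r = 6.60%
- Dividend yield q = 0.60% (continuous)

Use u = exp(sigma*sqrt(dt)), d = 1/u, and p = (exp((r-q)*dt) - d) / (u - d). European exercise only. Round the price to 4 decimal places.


dt = T/N = 0.500000
u = exp(sigma*sqrt(dt)) = 1.289892; d = 1/u = 0.775259
p = (exp((r-q)*dt) - d) / (u - d) = 0.495879
Discount per step: exp(-r*dt) = 0.967539
Stock lattice S(k, i) with i counting down-moves:
  k=0: S(0,0) = 26.7700
  k=1: S(1,0) = 34.5304; S(1,1) = 20.7537
  k=2: S(2,0) = 44.5405; S(2,1) = 26.7700; S(2,2) = 16.0895
  k=3: S(3,0) = 57.4524; S(3,1) = 34.5304; S(3,2) = 20.7537; S(3,3) = 12.4735
Terminal payoffs V(N, i) = max(K - S_T, 0):
  V(3,0) = 0.000000; V(3,1) = 0.000000; V(3,2) = 8.916323; V(3,3) = 17.196498
Backward induction: V(k, i) = exp(-r*dt) * [p * V(k+1, i) + (1-p) * V(k+1, i+1)].
  V(2,0) = exp(-r*dt) * [p*0.000000 + (1-p)*0.000000] = 0.000000
  V(2,1) = exp(-r*dt) * [p*0.000000 + (1-p)*8.916323] = 4.348995
  V(2,2) = exp(-r*dt) * [p*8.916323 + (1-p)*17.196498] = 12.665596
  V(1,0) = exp(-r*dt) * [p*0.000000 + (1-p)*4.348995] = 2.121251
  V(1,1) = exp(-r*dt) * [p*4.348995 + (1-p)*12.665596] = 8.264296
  V(0,0) = exp(-r*dt) * [p*2.121251 + (1-p)*8.264296] = 5.048702

Answer: Price = V(0,0) = 5.0487


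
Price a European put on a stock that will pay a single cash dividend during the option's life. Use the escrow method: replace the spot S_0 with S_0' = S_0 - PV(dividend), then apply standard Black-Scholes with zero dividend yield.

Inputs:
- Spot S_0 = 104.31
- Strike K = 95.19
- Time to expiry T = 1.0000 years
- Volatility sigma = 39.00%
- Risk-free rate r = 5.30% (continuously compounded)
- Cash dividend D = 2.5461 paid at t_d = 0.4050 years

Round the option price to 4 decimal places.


PV(D) = D * exp(-r * t_d) = 2.5461 * 0.97876373 = 2.49203034
S_0' = S_0 - PV(D) = 104.3100 - 2.49203034 = 101.81796966
d1 = (ln(S_0'/K) + (r + sigma^2/2)*T) / (sigma*sqrt(T)) = 0.50349157
d2 = d1 - sigma*sqrt(T) = 0.11349157
exp(-rT) = 0.94838001
N(-d1) = 0.30730935; N(-d2) = 0.45482042
P = K * exp(-rT) * N(-d2) - S_0' * N(-d1) = 95.1900 * 0.94838001 * 0.45482042 - 101.81796966 * 0.30730935 = 9.7699

Answer: Price = 9.7699


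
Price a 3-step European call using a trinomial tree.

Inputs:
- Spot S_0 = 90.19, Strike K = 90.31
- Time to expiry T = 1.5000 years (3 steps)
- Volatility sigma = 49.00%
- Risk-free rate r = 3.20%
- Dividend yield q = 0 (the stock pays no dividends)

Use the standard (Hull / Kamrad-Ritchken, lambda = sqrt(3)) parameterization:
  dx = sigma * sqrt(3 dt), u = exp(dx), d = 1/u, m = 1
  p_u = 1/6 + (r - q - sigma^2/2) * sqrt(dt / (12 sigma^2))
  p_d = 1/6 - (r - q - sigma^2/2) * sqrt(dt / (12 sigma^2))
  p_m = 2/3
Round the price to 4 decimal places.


Answer: Price = V(0,0) = 20.6516

Derivation:
dt = T/N = 0.500000; dx = sigma*sqrt(3*dt) = 0.600125
u = exp(dx) = 1.822347; d = 1/u = 0.548743
p_u = 0.129987, p_m = 0.666667, p_d = 0.203347
Discount per step: exp(-r*dt) = 0.984127
Stock lattice S(k, j) with j the centered position index:
  k=0: S(0,+0) = 90.1900
  k=1: S(1,-1) = 49.4911; S(1,+0) = 90.1900; S(1,+1) = 164.3574
  k=2: S(2,-2) = 27.1579; S(2,-1) = 49.4911; S(2,+0) = 90.1900; S(2,+1) = 164.3574; S(2,+2) = 299.5162
  k=3: S(3,-3) = 14.9027; S(3,-2) = 27.1579; S(3,-1) = 49.4911; S(3,+0) = 90.1900; S(3,+1) = 164.3574; S(3,+2) = 299.5162; S(3,+3) = 545.8223
Terminal payoffs V(N, j) = max(S_T - K, 0):
  V(3,-3) = 0.000000; V(3,-2) = 0.000000; V(3,-1) = 0.000000; V(3,+0) = 0.000000; V(3,+1) = 74.047436; V(3,+2) = 209.206207; V(3,+3) = 455.512329
Backward induction: V(k, j) = exp(-r*dt) * [p_u * V(k+1, j+1) + p_m * V(k+1, j) + p_d * V(k+1, j-1)]
  V(2,-2) = exp(-r*dt) * [p_u*0.000000 + p_m*0.000000 + p_d*0.000000] = 0.000000
  V(2,-1) = exp(-r*dt) * [p_u*0.000000 + p_m*0.000000 + p_d*0.000000] = 0.000000
  V(2,+0) = exp(-r*dt) * [p_u*74.047436 + p_m*0.000000 + p_d*0.000000] = 9.472412
  V(2,+1) = exp(-r*dt) * [p_u*209.206207 + p_m*74.047436 + p_d*0.000000] = 75.343808
  V(2,+2) = exp(-r*dt) * [p_u*455.512329 + p_m*209.206207 + p_d*74.047436] = 210.346081
  V(1,-1) = exp(-r*dt) * [p_u*9.472412 + p_m*0.000000 + p_d*0.000000] = 1.211745
  V(1,+0) = exp(-r*dt) * [p_u*75.343808 + p_m*9.472412 + p_d*0.000000] = 15.852955
  V(1,+1) = exp(-r*dt) * [p_u*210.346081 + p_m*75.343808 + p_d*9.472412] = 78.235763
  V(0,+0) = exp(-r*dt) * [p_u*78.235763 + p_m*15.852955 + p_d*1.211745] = 20.651575
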